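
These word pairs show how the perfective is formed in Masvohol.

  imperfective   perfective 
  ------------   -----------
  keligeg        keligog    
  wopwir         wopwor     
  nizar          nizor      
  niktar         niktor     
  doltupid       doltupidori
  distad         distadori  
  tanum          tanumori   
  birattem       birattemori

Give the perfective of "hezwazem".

hezwazemori

wopwir and doltupid both have last vowel 'i' yet inflect differently (wopwor, doltupidori), so the last vowel is not what conditions the rule; the final letter is.
"hezwazem" ends in -m. The stems ending in -m (tanum → tanumori, birattem → birattemori) add -ori.
So hezwazem → hezwazemori.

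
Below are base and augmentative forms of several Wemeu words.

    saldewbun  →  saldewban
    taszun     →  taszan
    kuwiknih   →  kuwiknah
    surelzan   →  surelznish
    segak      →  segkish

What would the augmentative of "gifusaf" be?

saldewbun and surelzan both end in -n yet inflect differently (saldewban, surelznish), so the final letter is not what conditions the rule; the last vowel is.
"gifusaf" has last vowel 'a'. The stems whose last vowel is 'a' (surelzan → surelznish, segak → segkish) delete the last vowel and add -ish.
So gifusaf → gifusfish.

gifusfish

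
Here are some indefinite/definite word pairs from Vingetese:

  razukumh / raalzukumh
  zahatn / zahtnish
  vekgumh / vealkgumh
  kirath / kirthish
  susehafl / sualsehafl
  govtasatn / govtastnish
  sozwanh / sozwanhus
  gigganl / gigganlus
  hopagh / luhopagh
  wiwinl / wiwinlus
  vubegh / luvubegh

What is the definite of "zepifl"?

zealpifl

kirath and vubegh both end in -h yet inflect differently (kirthish, luvubegh), so the final letter is not what conditions the rule; the second-to-last letter is.
"zepifl" has second-to-last letter 'f'. The one such stem in the data (susehafl → sualsehafl) inserts -al- after the first vowel (as do vekgumh, razukumh), so the same rule applies.
The other patterns: stems whose second-to-last letter is 't' delete the last vowel and add -ish; stems whose second-to-last letter is 'g' add the prefix lu-; stems whose second-to-last letter is 'n' add -us.
So zepifl → zealpifl.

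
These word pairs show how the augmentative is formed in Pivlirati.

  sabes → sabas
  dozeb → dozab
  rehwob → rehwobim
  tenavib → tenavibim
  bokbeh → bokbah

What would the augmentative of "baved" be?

dozeb and rehwob both end in -b yet inflect differently (dozab, rehwobim), so the final letter is not what conditions the rule; the last vowel is.
"baved" has last vowel 'e'. The stems whose last vowel is 'e' (sabes → sabas, bokbeh → bokbah, dozeb → dozab) change the last vowel to 'a'.
The other pattern: stems whose last vowel is 'i' or 'o' add -im.
So baved → bavad.

bavad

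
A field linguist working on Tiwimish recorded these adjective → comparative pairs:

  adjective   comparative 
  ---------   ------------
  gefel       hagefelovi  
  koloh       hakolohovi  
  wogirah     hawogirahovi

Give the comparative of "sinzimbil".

hasinzimbilovi

Every pair shown (gefel → hagefelovi, koloh → hakolohovi, wogirah → hawogirahovi) follows the same rule: add ha- … -ovi around the stem.
So sinzimbil → hasinzimbilovi.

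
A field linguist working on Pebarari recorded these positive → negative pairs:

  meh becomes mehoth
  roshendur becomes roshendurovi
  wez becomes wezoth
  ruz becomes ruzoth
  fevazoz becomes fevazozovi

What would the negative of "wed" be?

wez and fevazoz both end in -z yet inflect differently (wezoth, fevazozovi), so the final letter is not what conditions the rule; the number of vowels is.
"wed" has 1 vowel. The stems with 1 vowel (meh → mehoth, wez → wezoth, ruz → ruzoth) add -oth.
The other pattern: stems with 3 vowels add -ovi.
So wed → wedoth.

wedoth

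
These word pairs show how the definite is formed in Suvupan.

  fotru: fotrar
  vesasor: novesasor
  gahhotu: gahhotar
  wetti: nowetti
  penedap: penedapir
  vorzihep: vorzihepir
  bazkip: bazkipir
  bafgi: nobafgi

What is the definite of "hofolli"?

nohofolli

bazkip and bafgi both have last vowel 'i' yet inflect differently (bazkipir, nobafgi), so the last vowel is not what conditions the rule; the final letter is.
"hofolli" ends in -i. The stems ending in -i (bafgi → nobafgi, wetti → nowetti) add the prefix no-.
The other patterns: stems ending in -u drop the final letter and add -ar; stems ending in -p add -ir.
So hofolli → nohofolli.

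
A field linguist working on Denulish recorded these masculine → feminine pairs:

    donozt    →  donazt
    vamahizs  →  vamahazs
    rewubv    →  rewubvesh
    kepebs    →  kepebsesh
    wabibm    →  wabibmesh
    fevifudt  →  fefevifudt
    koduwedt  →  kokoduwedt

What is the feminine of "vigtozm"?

vamahizs and kepebs both end in -s yet inflect differently (vamahazs, kepebsesh), so the final letter is not what conditions the rule; the second-to-last letter is.
"vigtozm" has second-to-last letter 'z'. The stems whose second-to-last letter is 'z' (donozt → donazt, vamahizs → vamahazs) change the last vowel to 'a'.
So vigtozm → vigtazm.

vigtazm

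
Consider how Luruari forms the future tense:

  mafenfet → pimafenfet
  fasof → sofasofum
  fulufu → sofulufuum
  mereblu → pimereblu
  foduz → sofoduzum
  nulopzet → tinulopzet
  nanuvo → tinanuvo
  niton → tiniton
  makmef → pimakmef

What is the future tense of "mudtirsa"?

fulufu and mereblu both end in -u yet inflect differently (sofulufuum, pimereblu), so the final letter is not what conditions the rule; the first letter is.
"mudtirsa" begins with m-. The stems beginning with m- (mereblu → pimereblu, mafenfet → pimafenfet, makmef → pimakmef) add the prefix pi-.
So mudtirsa → pimudtirsa.

pimudtirsa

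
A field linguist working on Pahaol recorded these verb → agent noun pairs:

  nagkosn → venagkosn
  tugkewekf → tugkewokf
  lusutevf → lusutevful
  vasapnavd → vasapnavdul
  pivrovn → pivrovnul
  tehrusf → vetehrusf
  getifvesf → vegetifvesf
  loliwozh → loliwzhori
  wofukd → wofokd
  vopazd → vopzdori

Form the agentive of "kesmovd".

kesmovdul

"kesmovd" has second-to-last letter 'v'. The stems whose second-to-last letter is 'v' (pivrovn → pivrovnul, vasapnavd → vasapnavdul, lusutevf → lusutevful) add -ul.
The other patterns: stems whose second-to-last letter is 'k' change the last vowel to 'o'; stems whose second-to-last letter is 's' add the prefix ve-; stems whose second-to-last letter is 'z' delete the last vowel and add -ori.
So kesmovd → kesmovdul.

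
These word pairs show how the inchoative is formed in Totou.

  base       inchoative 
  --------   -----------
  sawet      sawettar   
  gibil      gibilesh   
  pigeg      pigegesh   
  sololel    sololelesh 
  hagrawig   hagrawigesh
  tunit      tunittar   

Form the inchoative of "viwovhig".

viwovhigesh

sololel and sawet both have last vowel 'e' yet inflect differently (sololelesh, sawettar), so the last vowel is not what conditions the rule; the final letter is.
"viwovhig" ends in -g. The stems ending in -g (hagrawig → hagrawigesh, pigeg → pigegesh) add -esh.
So viwovhig → viwovhigesh.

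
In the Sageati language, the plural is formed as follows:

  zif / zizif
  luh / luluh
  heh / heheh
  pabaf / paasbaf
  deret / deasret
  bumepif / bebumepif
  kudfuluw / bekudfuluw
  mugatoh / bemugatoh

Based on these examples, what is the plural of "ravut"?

"ravut" has 2 vowels. The stems with 2 vowels (pabaf → paasbaf, deret → deasret) insert -as- after the first vowel.
The other patterns: stems with 1 vowel repeat the first consonant+vowel as a prefix; stems with 3 vowels add the prefix be-.
So ravut → raasvut.

raasvut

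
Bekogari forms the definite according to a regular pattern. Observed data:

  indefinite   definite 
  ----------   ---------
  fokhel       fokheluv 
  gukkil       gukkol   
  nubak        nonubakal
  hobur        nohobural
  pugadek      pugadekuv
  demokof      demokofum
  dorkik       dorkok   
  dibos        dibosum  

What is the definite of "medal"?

fokhel and gukkil both end in -l yet inflect differently (fokheluv, gukkol), so the final letter is not what conditions the rule; the last vowel is.
"medal" has last vowel 'a'. The one such stem in the data (nubak → nonubakal) adds no- … -al around the stem, so the same rule applies.
The other patterns: stems whose last vowel is 'o' add -um; stems whose last vowel is 'e' add -uv; stems whose last vowel is 'i' change the last vowel to 'o'.
So medal → nomedalal.

nomedalal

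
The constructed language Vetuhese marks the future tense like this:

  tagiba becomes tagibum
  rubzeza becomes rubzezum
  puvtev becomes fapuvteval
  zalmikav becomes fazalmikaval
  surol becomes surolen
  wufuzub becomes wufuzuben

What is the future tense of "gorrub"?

"gorrub" ends in -b. The one such stem in the data (wufuzub → wufuzuben) adds -en, so the same rule applies.
So gorrub → gorruben.

gorruben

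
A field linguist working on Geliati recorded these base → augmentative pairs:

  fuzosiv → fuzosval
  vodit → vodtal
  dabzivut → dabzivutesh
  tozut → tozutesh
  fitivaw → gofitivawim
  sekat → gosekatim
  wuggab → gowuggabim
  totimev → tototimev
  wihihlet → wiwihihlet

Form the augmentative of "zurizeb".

vodit and dabzivut both end in -t yet inflect differently (vodtal, dabzivutesh), so the final letter is not what conditions the rule; the last vowel is.
"zurizeb" has last vowel 'e'. The stems whose last vowel is 'e' (totimev → tototimev, wihihlet → wiwihihlet) repeat the first consonant+vowel as a prefix.
The other patterns: stems whose last vowel is 'i' delete the last vowel and add -al; stems whose last vowel is 'u' add -esh; stems whose last vowel is 'a' add go- … -im around the stem.
So zurizeb → zuzurizeb.

zuzurizeb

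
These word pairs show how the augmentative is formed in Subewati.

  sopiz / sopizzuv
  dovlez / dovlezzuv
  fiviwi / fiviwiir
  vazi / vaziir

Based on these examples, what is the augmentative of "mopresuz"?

mopresuzzuv

"mopresuz" ends in -z. The stems ending in -z (sopiz → sopizzuv, dovlez → dovlezzuv) double the final consonant and add -uv.
So mopresuz → mopresuzzuv.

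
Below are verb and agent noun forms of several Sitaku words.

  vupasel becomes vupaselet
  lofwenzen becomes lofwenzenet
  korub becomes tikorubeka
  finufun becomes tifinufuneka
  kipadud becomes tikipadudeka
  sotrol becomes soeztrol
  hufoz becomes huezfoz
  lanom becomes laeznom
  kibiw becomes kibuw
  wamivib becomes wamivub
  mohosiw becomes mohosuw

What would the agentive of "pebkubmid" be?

lofwenzen and finufun both end in -n yet inflect differently (lofwenzenet, tifinufuneka), so the final letter is not what conditions the rule; the last vowel is.
"pebkubmid" has last vowel 'i'. The stems whose last vowel is 'i' (kibiw → kibuw, wamivib → wamivub, mohosiw → mohosuw) change the last vowel to 'u'.
So pebkubmid → pebkubmud.

pebkubmud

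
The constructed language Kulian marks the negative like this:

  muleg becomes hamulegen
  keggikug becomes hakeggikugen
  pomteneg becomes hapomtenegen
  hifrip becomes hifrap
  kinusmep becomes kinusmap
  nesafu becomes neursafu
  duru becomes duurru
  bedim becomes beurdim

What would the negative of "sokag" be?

hasokagen

muleg and kinusmep both have last vowel 'e' yet inflect differently (hamulegen, kinusmap), so the last vowel is not what conditions the rule; the final letter is.
"sokag" ends in -g. The stems ending in -g (muleg → hamulegen, keggikug → hakeggikugen, pomteneg → hapomtenegen) add ha- … -en around the stem.
So sokag → hasokagen.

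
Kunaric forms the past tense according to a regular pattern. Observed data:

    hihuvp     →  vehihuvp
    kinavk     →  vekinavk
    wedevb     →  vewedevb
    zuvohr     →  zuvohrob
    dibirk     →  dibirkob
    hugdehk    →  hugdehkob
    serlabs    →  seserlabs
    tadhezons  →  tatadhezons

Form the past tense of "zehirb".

kinavk and dibirk both end in -k yet inflect differently (vekinavk, dibirkob), so the final letter is not what conditions the rule; the second-to-last letter is.
"zehirb" has second-to-last letter 'r'. The one such stem in the data (dibirk → dibirkob) adds -ob, so the same rule applies.
So zehirb → zehirbob.

zehirbob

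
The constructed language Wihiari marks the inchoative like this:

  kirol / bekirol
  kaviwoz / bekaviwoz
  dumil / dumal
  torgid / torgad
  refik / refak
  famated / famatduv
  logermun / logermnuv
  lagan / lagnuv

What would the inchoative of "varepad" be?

kirol and dumil both end in -l yet inflect differently (bekirol, dumal), so the final letter is not what conditions the rule; the last vowel is.
"varepad" has last vowel 'a'. The one such stem in the data (lagan → lagnuv) deletes the last vowel and adds -uv (as do famated, logermun), so the same rule applies.
So varepad → varepduv.

varepduv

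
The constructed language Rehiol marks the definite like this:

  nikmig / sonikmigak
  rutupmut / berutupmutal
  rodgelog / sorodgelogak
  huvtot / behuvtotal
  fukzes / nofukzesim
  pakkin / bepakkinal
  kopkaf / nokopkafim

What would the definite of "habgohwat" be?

rodgelog and huvtot both have last vowel 'o' yet inflect differently (sorodgelogak, behuvtotal), so the last vowel is not what conditions the rule; the final letter is.
"habgohwat" ends in -t. The stems ending in -t (huvtot → behuvtotal, rutupmut → berutupmutal) add be- … -al around the stem.
The other patterns: stems ending in -g add so- … -ak around the stem; stems ending in -f or -s add no- … -im around the stem.
So habgohwat → behabgohwatal.

behabgohwatal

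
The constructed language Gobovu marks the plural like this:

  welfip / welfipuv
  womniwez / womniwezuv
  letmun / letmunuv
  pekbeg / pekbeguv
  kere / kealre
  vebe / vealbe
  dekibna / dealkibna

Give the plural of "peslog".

womniwez and kere both have last vowel 'e' yet inflect differently (womniwezuv, kealre), so the last vowel is not what conditions the rule; whether the stem ends in a vowel or a consonant is.
"peslog" ends in a consonant. The stems ending in a consonant (welfip → welfipuv, womniwez → womniwezuv, letmun → letmunuv) add -uv.
So peslog → pesloguv.

pesloguv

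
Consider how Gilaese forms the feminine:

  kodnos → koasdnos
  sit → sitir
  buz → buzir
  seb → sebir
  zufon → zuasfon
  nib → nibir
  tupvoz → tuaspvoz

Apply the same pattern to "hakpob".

tupvoz and buz both end in -z yet inflect differently (tuaspvoz, buzir), so the final letter is not what conditions the rule; the number of vowels is.
"hakpob" has 2 vowels. The stems with 2 vowels (kodnos → koasdnos, zufon → zuasfon, tupvoz → tuaspvoz) insert -as- after the first vowel.
The other pattern: stems with 1 vowel add -ir.
So hakpob → haaskpob.

haaskpob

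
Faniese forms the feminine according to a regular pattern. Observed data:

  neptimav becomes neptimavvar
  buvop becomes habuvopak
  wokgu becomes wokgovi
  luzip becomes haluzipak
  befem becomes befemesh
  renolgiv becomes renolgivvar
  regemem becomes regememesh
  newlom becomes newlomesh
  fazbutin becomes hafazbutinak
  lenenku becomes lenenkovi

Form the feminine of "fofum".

fofumesh

renolgiv and luzip both have last vowel 'i' yet inflect differently (renolgivvar, haluzipak), so the last vowel is not what conditions the rule; the final letter is.
"fofum" ends in -m. The stems ending in -m (newlom → newlomesh, befem → befemesh, regemem → regememesh) add -esh.
So fofum → fofumesh.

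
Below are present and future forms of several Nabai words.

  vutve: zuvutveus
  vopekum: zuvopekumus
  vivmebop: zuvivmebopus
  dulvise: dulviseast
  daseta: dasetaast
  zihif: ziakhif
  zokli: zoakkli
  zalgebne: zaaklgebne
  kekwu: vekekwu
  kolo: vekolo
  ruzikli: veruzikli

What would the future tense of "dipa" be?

vutve and dulvise both end in -e yet inflect differently (zuvutveus, dulviseast), so the final letter is not what conditions the rule; the first letter is.
"dipa" begins with d-. The stems beginning with d- (dulvise → dulviseast, daseta → dasetaast) add -ast.
The other patterns: stems beginning with v- add zu- … -us around the stem; stems beginning with z- insert -ak- after the first vowel; stems beginning with k- or r- add the prefix ve-.
So dipa → dipaast.

dipaast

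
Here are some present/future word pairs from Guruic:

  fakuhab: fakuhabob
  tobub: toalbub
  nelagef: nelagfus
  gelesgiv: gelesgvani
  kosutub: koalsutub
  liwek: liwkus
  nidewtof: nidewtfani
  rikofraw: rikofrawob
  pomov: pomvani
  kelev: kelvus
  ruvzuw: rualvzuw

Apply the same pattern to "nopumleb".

ruvzuw and rikofraw both end in -w yet inflect differently (rualvzuw, rikofrawob), so the final letter is not what conditions the rule; the last vowel is.
"nopumleb" has last vowel 'e'. The stems whose last vowel is 'e' (nelagef → nelagfus, liwek → liwkus, kelev → kelvus) delete the last vowel and add -us.
So nopumleb → nopumlbus.

nopumlbus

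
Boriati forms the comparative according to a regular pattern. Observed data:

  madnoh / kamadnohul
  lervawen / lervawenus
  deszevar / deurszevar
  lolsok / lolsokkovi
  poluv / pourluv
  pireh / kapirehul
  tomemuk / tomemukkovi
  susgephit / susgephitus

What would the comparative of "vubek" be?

lervawen and pireh both have last vowel 'e' yet inflect differently (lervawenus, kapirehul), so the last vowel is not what conditions the rule; the final letter is.
"vubek" ends in -k. The stems ending in -k (lolsok → lolsokkovi, tomemuk → tomemukkovi) double the final consonant and add -ovi.
The other patterns: stems ending in -n or -t add -us; stems ending in -h add ka- … -ul around the stem; stems ending in -r or -v insert -ur- after the first vowel.
So vubek → vubekkovi.

vubekkovi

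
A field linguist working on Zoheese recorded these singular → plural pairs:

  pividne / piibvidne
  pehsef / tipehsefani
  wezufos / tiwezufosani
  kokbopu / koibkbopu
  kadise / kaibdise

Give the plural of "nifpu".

kadise and pehsef both have last vowel 'e' yet inflect differently (kaibdise, tipehsefani), so the last vowel is not what conditions the rule; whether the stem ends in a vowel or a consonant is.
"nifpu" ends in a vowel. The stems ending in a vowel (kokbopu → koibkbopu, kadise → kaibdise, pividne → piibvidne) insert -ib- after the first vowel.
So nifpu → niibfpu.

niibfpu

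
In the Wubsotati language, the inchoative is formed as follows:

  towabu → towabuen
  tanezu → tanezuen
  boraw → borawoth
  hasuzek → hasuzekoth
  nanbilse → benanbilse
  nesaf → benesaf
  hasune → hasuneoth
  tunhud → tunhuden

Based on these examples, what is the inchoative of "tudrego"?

tudregoen

"tudrego" begins with t-. The stems beginning with t- (tanezu → tanezuen, towabu → towabuen, tunhud → tunhuden) add -en.
The other patterns: stems beginning with n- add the prefix be-; stems beginning with b- or h- add -oth.
So tudrego → tudregoen.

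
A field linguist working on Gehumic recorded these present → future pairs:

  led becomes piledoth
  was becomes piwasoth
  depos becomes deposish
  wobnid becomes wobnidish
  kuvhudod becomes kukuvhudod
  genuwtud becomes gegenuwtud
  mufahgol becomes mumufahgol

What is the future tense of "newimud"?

"newimud" has 3 vowels. The stems with 3 vowels (kuvhudod → kukuvhudod, genuwtud → gegenuwtud, mufahgol → mumufahgol) repeat the first consonant+vowel as a prefix.
The other patterns: stems with 1 vowel add pi- … -oth around the stem; stems with 2 vowels add -ish.
So newimud → nenewimud.

nenewimud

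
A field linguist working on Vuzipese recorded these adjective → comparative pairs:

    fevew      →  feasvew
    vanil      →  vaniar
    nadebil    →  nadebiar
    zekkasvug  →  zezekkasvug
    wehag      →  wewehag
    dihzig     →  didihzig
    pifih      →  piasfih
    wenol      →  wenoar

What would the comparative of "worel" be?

worear

nadebil and dihzig both have last vowel 'i' yet inflect differently (nadebiar, didihzig), so the last vowel is not what conditions the rule; the final letter is.
"worel" ends in -l. The stems ending in -l (wenol → wenoar, nadebil → nadebiar, vanil → vaniar) drop the final letter and add -ar.
The other patterns: stems ending in -g repeat the first consonant+vowel as a prefix; stems ending in -h or -w insert -as- after the first vowel.
So worel → worear.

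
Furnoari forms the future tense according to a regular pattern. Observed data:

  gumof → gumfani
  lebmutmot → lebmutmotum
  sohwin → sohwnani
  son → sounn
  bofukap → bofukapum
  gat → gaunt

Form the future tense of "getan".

getnani

son and sohwin both end in -n yet inflect differently (sounn, sohwnani), so the final letter is not what conditions the rule; the number of vowels is.
"getan" has 2 vowels. The stems with 2 vowels (gumof → gumfani, sohwin → sohwnani) delete the last vowel and add -ani.
The other patterns: stems with 1 vowel insert -un- after the first vowel; stems with 3 vowels add -um.
So getan → getnani.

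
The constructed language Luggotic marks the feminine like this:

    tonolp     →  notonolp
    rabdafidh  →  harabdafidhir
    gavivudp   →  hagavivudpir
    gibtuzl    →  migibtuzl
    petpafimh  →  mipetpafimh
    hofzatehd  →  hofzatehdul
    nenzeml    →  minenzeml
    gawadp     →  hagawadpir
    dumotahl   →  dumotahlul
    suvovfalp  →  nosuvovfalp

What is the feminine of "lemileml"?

gavivudp and suvovfalp both end in -p yet inflect differently (hagavivudpir, nosuvovfalp), so the final letter is not what conditions the rule; the second-to-last letter is.
"lemileml" has second-to-last letter 'm'. The stems whose second-to-last letter is 'm' (nenzeml → minenzeml, petpafimh → mipetpafimh) add the prefix mi-.
So lemileml → milemileml.

milemileml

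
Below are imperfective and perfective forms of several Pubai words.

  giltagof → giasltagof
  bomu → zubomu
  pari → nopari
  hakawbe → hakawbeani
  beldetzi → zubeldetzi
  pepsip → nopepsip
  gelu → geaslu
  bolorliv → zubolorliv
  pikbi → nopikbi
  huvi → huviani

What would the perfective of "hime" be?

himeani

huvi and pikbi both end in -i yet inflect differently (huviani, nopikbi), so the final letter is not what conditions the rule; the first letter is.
"hime" begins with h-. The stems beginning with h- (huvi → huviani, hakawbe → hakawbeani) add -ani.
So hime → himeani.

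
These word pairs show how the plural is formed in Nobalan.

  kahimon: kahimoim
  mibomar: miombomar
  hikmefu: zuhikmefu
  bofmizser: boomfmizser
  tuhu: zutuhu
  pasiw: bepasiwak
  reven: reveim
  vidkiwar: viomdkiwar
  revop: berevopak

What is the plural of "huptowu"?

reven and bofmizser both have last vowel 'e' yet inflect differently (reveim, boomfmizser), so the last vowel is not what conditions the rule; the final letter is.
"huptowu" ends in -u. The stems ending in -u (hikmefu → zuhikmefu, tuhu → zutuhu) add the prefix zu-.
The other patterns: stems ending in -n drop the final letter and add -im; stems ending in -r insert -om- after the first vowel; stems ending in -p or -w add be- … -ak around the stem.
So huptowu → zuhuptowu.

zuhuptowu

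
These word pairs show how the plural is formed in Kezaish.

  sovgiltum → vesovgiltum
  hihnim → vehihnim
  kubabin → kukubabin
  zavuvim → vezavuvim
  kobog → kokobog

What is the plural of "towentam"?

hihnim and kubabin both have last vowel 'i' yet inflect differently (vehihnim, kukubabin), so the last vowel is not what conditions the rule; the final letter is.
"towentam" ends in -m. The stems ending in -m (sovgiltum → vesovgiltum, hihnim → vehihnim, zavuvim → vezavuvim) add the prefix ve-.
So towentam → vetowentam.

vetowentam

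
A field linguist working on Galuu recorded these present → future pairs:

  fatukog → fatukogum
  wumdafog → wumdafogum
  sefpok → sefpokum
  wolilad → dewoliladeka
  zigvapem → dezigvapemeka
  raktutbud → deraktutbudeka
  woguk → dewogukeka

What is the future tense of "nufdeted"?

denufdetedeka

sefpok and woguk both end in -k yet inflect differently (sefpokum, dewogukeka), so the final letter is not what conditions the rule; the last vowel is.
"nufdeted" has last vowel 'e'. The one such stem in the data (zigvapem → dezigvapemeka) adds de- … -eka around the stem, so the same rule applies.
The other pattern: stems whose last vowel is 'o' add -um.
So nufdeted → denufdetedeka.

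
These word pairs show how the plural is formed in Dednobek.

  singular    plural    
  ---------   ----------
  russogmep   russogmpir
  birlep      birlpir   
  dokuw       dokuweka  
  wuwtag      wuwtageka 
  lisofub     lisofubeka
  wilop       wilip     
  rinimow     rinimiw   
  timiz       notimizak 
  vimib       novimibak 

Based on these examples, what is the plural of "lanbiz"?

russogmep and wilop both end in -p yet inflect differently (russogmpir, wilip), so the final letter is not what conditions the rule; the last vowel is.
"lanbiz" has last vowel 'i'. The stems whose last vowel is 'i' (timiz → notimizak, vimib → novimibak) add no- … -ak around the stem.
The other patterns: stems whose last vowel is 'e' delete the last vowel and add -ir; stems whose last vowel is 'a' or 'u' add -eka; stems whose last vowel is 'o' change the last vowel to 'i'.
So lanbiz → nolanbizak.

nolanbizak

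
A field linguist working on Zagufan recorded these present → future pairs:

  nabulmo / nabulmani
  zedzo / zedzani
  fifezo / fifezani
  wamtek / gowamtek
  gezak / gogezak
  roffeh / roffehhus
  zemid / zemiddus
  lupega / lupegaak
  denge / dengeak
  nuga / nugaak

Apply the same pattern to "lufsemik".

wamtek and roffeh both have last vowel 'e' yet inflect differently (gowamtek, roffehhus), so the last vowel is not what conditions the rule; the final letter is.
"lufsemik" ends in -k. The stems ending in -k (wamtek → gowamtek, gezak → gogezak) add the prefix go-.
The other patterns: stems ending in -o drop the final letter and add -ani; stems ending in -d or -h double the final consonant and add -us; stems ending in -a or -e add -ak.
So lufsemik → golufsemik.

golufsemik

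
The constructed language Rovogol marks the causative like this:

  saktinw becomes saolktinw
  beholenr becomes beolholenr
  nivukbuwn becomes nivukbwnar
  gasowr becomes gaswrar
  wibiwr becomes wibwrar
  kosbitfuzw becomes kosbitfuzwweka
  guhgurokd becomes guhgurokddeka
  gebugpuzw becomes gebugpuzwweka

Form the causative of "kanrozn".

kanroznneka

"kanrozn" has second-to-last letter 'z'. The stems whose second-to-last letter is 'z' (kosbitfuzw → kosbitfuzwweka, gebugpuzw → gebugpuzwweka) double the final consonant and add -eka.
The other patterns: stems whose second-to-last letter is 'n' insert -ol- after the first vowel; stems whose second-to-last letter is 'w' delete the last vowel and add -ar.
So kanrozn → kanroznneka.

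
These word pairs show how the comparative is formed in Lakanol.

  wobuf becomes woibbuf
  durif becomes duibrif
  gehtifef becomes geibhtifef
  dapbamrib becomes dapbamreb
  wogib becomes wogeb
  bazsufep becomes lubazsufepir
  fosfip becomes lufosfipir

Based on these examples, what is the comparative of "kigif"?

durif and dapbamrib both have last vowel 'i' yet inflect differently (duibrif, dapbamreb), so the last vowel is not what conditions the rule; the final letter is.
"kigif" ends in -f. The stems ending in -f (wobuf → woibbuf, durif → duibrif, gehtifef → geibhtifef) insert -ib- after the first vowel.
So kigif → kiibgif.

kiibgif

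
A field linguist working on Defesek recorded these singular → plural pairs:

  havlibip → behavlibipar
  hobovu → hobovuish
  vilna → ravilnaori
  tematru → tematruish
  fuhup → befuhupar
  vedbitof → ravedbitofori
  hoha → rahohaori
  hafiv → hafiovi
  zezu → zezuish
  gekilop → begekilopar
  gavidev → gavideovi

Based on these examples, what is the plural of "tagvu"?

"tagvu" ends in -u. The stems ending in -u (hobovu → hobovuish, tematru → tematruish, zezu → zezuish) add -ish.
The other patterns: stems ending in -v drop the final letter and add -ovi; stems ending in -p add be- … -ar around the stem; stems ending in -a or -f add ra- … -ori around the stem.
So tagvu → tagvuish.

tagvuish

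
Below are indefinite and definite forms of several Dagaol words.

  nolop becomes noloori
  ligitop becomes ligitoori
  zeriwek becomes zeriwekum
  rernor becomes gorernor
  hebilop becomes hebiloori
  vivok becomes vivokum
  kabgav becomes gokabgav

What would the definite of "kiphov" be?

hebilop and vivok both have last vowel 'o' yet inflect differently (hebiloori, vivokum), so the last vowel is not what conditions the rule; the final letter is.
"kiphov" ends in -v. The one such stem in the data (kabgav → gokabgav) adds the prefix go-, so the same rule applies.
The other patterns: stems ending in -p drop the final letter and add -ori; stems ending in -k add -um.
So kiphov → gokiphov.

gokiphov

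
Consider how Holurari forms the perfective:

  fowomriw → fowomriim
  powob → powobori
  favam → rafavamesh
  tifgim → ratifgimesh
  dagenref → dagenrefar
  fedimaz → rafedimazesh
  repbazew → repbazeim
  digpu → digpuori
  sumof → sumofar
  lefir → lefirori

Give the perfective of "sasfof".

sasfofar

"sasfof" ends in -f. The stems ending in -f (dagenref → dagenrefar, sumof → sumofar) add -ar.
The other patterns: stems ending in -w drop the final letter and add -im; stems ending in -m or -z add ra- … -esh around the stem; stems ending in -b, -r or -u add -ori.
So sasfof → sasfofar.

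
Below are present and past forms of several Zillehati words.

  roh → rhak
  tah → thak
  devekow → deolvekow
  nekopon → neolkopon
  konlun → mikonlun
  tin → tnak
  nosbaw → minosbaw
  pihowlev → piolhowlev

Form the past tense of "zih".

"zih" has 1 vowel. The stems with 1 vowel (roh → rhak, tin → tnak, tah → thak) delete the last vowel and add -ak.
So zih → zhak.

zhak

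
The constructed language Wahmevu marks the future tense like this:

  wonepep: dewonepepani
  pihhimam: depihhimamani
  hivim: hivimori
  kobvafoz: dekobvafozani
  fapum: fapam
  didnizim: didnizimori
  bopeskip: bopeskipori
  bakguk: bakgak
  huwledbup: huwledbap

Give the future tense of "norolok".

denorolokani

huwledbup and bopeskip both end in -p yet inflect differently (huwledbap, bopeskipori), so the final letter is not what conditions the rule; the last vowel is.
"norolok" has last vowel 'o'. The one such stem in the data (kobvafoz → dekobvafozani) adds de- … -ani around the stem, so the same rule applies.
So norolok → denorolokani.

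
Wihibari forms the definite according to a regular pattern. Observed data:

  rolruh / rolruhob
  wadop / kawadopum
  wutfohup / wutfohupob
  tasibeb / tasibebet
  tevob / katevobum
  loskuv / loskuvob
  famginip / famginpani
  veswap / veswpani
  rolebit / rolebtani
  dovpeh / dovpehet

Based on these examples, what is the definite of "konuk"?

"konuk" has last vowel 'u'. The stems whose last vowel is 'u' (rolruh → rolruhob, loskuv → loskuvob, wutfohup → wutfohupob) add -ob.
The other patterns: stems whose last vowel is 'o' add ka- … -um around the stem; stems whose last vowel is 'e' add -et; stems whose last vowel is 'a' or 'i' delete the last vowel and add -ani.
So konuk → konukob.

konukob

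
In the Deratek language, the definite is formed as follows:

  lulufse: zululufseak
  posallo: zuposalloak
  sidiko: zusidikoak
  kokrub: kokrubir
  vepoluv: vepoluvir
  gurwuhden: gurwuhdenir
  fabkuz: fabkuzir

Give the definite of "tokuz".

tokuzir

lulufse and gurwuhden both have last vowel 'e' yet inflect differently (zululufseak, gurwuhdenir), so the last vowel is not what conditions the rule; whether the stem ends in a vowel or a consonant is.
"tokuz" ends in a consonant. The stems ending in a consonant (kokrub → kokrubir, vepoluv → vepoluvir, gurwuhden → gurwuhdenir) add -ir.
So tokuz → tokuzir.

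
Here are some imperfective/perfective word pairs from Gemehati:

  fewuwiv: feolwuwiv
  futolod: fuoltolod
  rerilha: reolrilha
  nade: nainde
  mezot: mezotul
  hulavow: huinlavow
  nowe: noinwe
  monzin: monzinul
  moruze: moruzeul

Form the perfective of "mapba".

moruze and nade both end in -e yet inflect differently (moruzeul, nainde), so the final letter is not what conditions the rule; the first letter is.
"mapba" begins with m-. The stems beginning with m- (mezot → mezotul, moruze → moruzeul, monzin → monzinul) add -ul.
The other patterns: stems beginning with f- or r- insert -ol- after the first vowel; stems beginning with h- or n- insert -in- after the first vowel.
So mapba → mapbaul.

mapbaul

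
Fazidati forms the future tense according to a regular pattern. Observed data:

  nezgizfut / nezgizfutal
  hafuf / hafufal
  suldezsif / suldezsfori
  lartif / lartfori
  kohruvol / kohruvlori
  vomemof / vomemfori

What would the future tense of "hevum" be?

hevumal

hafuf and suldezsif both end in -f yet inflect differently (hafufal, suldezsfori), so the final letter is not what conditions the rule; the last vowel is.
"hevum" has last vowel 'u'. The stems whose last vowel is 'u' (nezgizfut → nezgizfutal, hafuf → hafufal) add -al.
So hevum → hevumal.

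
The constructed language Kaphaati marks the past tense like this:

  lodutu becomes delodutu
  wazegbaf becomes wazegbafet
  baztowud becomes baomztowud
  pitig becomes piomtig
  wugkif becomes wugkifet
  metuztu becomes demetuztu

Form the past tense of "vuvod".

wugkif and pitig both have last vowel 'i' yet inflect differently (wugkifet, piomtig), so the last vowel is not what conditions the rule; the final letter is.
"vuvod" ends in -d. The one such stem in the data (baztowud → baomztowud) inserts -om- after the first vowel (as does pitig), so the same rule applies.
The other patterns: stems ending in -u add the prefix de-; stems ending in -f add -et.
So vuvod → vuomvod.

vuomvod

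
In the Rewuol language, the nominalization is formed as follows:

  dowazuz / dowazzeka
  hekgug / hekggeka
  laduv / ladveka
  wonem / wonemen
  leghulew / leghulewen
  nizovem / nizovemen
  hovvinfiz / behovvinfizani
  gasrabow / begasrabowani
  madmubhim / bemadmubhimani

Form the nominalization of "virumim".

bevirumimani

"virumim" has last vowel 'i'. The stems whose last vowel is 'i' (hovvinfiz → behovvinfizani, madmubhim → bemadmubhimani) add be- … -ani around the stem.
The other patterns: stems whose last vowel is 'u' delete the last vowel and add -eka; stems whose last vowel is 'e' add -en.
So virumim → bevirumimani.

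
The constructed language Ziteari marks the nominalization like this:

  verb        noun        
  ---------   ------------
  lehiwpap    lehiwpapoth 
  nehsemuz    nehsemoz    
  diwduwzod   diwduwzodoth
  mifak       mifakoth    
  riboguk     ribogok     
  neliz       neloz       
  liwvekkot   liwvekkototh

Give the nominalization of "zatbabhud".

mifak and riboguk both end in -k yet inflect differently (mifakoth, ribogok), so the final letter is not what conditions the rule; the last vowel is.
"zatbabhud" has last vowel 'u'. The stems whose last vowel is 'u' (riboguk → ribogok, nehsemuz → nehsemoz) change the last vowel to 'o'.
The other pattern: stems whose last vowel is 'a' or 'o' add -oth.
So zatbabhud → zatbabhod.

zatbabhod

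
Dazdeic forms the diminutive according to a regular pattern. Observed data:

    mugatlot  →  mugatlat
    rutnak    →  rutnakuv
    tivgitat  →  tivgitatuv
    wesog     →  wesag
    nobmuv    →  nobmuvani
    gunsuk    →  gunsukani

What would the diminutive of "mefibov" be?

mefibav

mugatlot and tivgitat both end in -t yet inflect differently (mugatlat, tivgitatuv), so the final letter is not what conditions the rule; the last vowel is.
"mefibov" has last vowel 'o'. The stems whose last vowel is 'o' (mugatlot → mugatlat, wesog → wesag) change the last vowel to 'a'.
The other patterns: stems whose last vowel is 'a' add -uv; stems whose last vowel is 'u' add -ani.
So mefibov → mefibav.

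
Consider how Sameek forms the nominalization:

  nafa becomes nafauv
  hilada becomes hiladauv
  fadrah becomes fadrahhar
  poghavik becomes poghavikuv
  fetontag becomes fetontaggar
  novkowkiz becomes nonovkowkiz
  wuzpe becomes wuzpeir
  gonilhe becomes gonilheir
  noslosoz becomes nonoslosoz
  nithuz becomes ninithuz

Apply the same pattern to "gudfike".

gudfikeir

novkowkiz and poghavik both have last vowel 'i' yet inflect differently (nonovkowkiz, poghavikuv), so the last vowel is not what conditions the rule; the final letter is.
"gudfike" ends in -e. The stems ending in -e (wuzpe → wuzpeir, gonilhe → gonilheir) add -ir.
The other patterns: stems ending in -z repeat the first consonant+vowel as a prefix; stems ending in -a or -k add -uv; stems ending in -g or -h double the final consonant and add -ar.
So gudfike → gudfikeir.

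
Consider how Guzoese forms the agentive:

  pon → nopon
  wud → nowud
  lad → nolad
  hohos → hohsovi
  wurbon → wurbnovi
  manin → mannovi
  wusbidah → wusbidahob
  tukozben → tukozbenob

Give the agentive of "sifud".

pon and wurbon both end in -n yet inflect differently (nopon, wurbnovi), so the final letter is not what conditions the rule; the number of vowels is.
"sifud" has 2 vowels. The stems with 2 vowels (hohos → hohsovi, wurbon → wurbnovi, manin → mannovi) delete the last vowel and add -ovi.
So sifud → sifdovi.

sifdovi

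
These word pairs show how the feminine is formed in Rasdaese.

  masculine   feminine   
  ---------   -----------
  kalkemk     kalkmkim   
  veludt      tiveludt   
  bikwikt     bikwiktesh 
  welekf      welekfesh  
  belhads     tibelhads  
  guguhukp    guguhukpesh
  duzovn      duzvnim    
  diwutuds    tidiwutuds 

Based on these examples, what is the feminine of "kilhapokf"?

kilhapokfesh

"kilhapokf" has second-to-last letter 'k'. The stems whose second-to-last letter is 'k' (bikwikt → bikwiktesh, guguhukp → guguhukpesh, welekf → welekfesh) add -esh.
The other patterns: stems whose second-to-last letter is 'd' add the prefix ti-; stems whose second-to-last letter is 'm' or 'v' delete the last vowel and add -im.
So kilhapokf → kilhapokfesh.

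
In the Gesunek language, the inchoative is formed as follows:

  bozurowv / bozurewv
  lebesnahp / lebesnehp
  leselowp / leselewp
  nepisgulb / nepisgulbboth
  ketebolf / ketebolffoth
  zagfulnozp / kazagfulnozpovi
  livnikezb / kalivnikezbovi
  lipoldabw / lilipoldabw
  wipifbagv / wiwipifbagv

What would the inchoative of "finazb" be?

lebesnahp and zagfulnozp both end in -p yet inflect differently (lebesnehp, kazagfulnozpovi), so the final letter is not what conditions the rule; the second-to-last letter is.
"finazb" has second-to-last letter 'z'. The stems whose second-to-last letter is 'z' (zagfulnozp → kazagfulnozpovi, livnikezb → kalivnikezbovi) add ka- … -ovi around the stem.
So finazb → kafinazbovi.

kafinazbovi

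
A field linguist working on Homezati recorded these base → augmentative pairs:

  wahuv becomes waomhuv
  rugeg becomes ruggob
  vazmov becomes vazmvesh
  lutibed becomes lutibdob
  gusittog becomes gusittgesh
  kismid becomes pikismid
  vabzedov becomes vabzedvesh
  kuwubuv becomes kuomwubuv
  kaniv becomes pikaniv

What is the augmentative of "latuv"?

"latuv" has last vowel 'u'. The stems whose last vowel is 'u' (wahuv → waomhuv, kuwubuv → kuomwubuv) insert -om- after the first vowel.
The other patterns: stems whose last vowel is 'o' delete the last vowel and add -esh; stems whose last vowel is 'e' delete the last vowel and add -ob; stems whose last vowel is 'i' add the prefix pi-.
So latuv → laomtuv.

laomtuv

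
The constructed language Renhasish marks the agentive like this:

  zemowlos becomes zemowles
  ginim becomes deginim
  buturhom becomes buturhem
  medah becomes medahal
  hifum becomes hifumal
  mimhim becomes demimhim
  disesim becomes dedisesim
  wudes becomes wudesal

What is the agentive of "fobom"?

"fobom" has last vowel 'o'. The stems whose last vowel is 'o' (buturhom → buturhem, zemowlos → zemowles) change the last vowel to 'e'.
The other patterns: stems whose last vowel is 'i' add the prefix de-; stems whose last vowel is 'a', 'e' or 'u' add -al.
So fobom → fobem.

fobem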